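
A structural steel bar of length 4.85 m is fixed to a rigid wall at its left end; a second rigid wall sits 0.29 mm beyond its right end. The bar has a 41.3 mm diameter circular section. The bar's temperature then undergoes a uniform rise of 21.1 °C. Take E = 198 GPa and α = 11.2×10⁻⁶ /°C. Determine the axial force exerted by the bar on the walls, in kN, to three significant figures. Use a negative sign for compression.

Free thermal expansion αLΔT = 11.2e-6 · 4850 · 21.1 = 1.146 mm.
The walls engage after the gap closes; constrained expansion = 1.146 − 0.29 = 0.8562 mm.
The walls impose strain ε = −(0.8562)/4850 = -1.7653e-04; σ = Eε = 198000 · -1.7653e-04 = -34.95 MPa.
Wall reaction R = σ·A = -34.95·1340 = -46820 N = -46.82 kN.

-46.8 kN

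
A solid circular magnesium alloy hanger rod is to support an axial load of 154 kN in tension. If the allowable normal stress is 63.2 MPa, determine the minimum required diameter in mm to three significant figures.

55.7 mm

Required area A ≥ P/σ_allow = 154000/63.2 = 2437 mm².
For a solid circular section, d ≥ √(4A/π) = 55.7 mm.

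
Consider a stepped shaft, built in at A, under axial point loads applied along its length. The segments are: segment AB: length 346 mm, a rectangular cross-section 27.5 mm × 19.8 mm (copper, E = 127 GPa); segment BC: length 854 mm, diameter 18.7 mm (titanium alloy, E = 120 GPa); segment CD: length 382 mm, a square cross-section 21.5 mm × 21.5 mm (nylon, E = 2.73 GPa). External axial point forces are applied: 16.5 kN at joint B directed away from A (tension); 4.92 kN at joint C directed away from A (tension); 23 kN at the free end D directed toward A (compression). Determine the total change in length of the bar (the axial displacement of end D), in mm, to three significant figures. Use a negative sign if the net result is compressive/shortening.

-7.44 mm

Internal axial forces (sectioning from the free end, tension +): N_CD = -23 kN, N_BC = -18.08 kN, N_AB = -1.58 kN.
A_AB = 544.5 mm².
A_BC = 274.6 mm².
A_CD = 462.2 mm².
δ_AB = -1580·346/(544.5·127000) = -0.007906 mm
δ_BC = -18080·854/(274.6·120000) = -0.4685 mm
δ_CD = -23000·382/(462.2·2730) = -6.962 mm
δ = Σδ_i = -7.439 mm.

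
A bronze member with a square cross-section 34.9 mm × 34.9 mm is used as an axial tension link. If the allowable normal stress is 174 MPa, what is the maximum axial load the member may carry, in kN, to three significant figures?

212 kN

A = 1218 mm².
P_max = σ_allow · A = 174 · 1218 = 211900 N = 211.9 kN.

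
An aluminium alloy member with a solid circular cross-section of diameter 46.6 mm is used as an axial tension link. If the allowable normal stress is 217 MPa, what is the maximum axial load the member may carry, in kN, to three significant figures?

370 kN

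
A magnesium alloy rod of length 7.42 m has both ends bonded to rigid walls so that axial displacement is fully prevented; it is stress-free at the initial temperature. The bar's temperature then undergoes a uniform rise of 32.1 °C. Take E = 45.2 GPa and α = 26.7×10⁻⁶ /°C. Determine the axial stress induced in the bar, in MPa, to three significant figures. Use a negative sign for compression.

Free thermal expansion αLΔT = 26.7e-6 · 7420 · 32.1 = 6.359 mm.
The walls impose strain ε = −(6.359)/7420 = -8.5707e-04; σ = Eε = 45200 · -8.5707e-04 = -38.74 MPa.

-38.7 MPa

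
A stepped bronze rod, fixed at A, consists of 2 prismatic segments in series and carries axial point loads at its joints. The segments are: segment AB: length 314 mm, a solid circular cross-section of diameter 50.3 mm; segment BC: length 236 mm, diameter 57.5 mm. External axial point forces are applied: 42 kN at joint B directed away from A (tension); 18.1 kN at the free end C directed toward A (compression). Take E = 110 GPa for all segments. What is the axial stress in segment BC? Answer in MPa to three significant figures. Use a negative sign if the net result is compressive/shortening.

-6.97 MPa

Internal axial forces (sectioning from the free end, tension +): N_BC = -18.1 kN, N_AB = 23.9 kN.
A_BC = 2597 mm².
σ_BC = N_BC/A_BC = -18100/2597 = -6.97 MPa.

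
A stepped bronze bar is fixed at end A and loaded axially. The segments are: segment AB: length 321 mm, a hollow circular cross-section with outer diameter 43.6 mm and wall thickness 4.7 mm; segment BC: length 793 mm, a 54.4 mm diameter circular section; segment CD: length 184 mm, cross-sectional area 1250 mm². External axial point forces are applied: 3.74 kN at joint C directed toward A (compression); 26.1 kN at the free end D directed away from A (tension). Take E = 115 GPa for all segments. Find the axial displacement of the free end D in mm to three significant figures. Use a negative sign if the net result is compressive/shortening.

0.208 mm

Internal axial forces (sectioning from the free end, tension +): N_CD = 26.1 kN, N_BC = 22.36 kN, N_AB = 22.36 kN.
A_AB = 574.4 mm².
A_BC = 2324 mm².
δ_AB = 22360·321/(574.4·115000) = 0.1087 mm
δ_BC = 22360·793/(2324·115000) = 0.06634 mm
δ_CD = 26100·184/(1250·115000) = 0.03341 mm
δ = Σδ_i = 0.2084 mm.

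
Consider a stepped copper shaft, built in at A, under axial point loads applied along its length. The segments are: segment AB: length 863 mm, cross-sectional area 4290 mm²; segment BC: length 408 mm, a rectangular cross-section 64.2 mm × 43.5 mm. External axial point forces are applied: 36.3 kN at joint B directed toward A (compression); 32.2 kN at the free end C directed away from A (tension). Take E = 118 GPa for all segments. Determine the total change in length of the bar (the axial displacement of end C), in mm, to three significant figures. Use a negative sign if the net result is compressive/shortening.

0.0329 mm

Internal axial forces (sectioning from the free end, tension +): N_BC = 32.2 kN, N_AB = -4.1 kN.
A_BC = 2793 mm².
δ_AB = -4100·863/(4290·118000) = -0.00699 mm
δ_BC = 32200·408/(2793·118000) = 0.03987 mm
δ = Σδ_i = 0.03288 mm.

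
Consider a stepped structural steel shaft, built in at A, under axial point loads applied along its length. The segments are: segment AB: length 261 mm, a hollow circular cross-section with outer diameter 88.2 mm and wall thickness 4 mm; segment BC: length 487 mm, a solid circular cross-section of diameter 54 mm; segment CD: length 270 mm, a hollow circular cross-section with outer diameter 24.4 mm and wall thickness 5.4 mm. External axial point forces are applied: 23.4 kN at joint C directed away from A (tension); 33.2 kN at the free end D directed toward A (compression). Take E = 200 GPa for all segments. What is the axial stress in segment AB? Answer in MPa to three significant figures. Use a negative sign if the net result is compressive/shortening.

Internal axial forces (sectioning from the free end, tension +): N_CD = -33.2 kN, N_BC = -9.8 kN, N_AB = -9.8 kN.
A_AB = 1058 mm².
σ_AB = N_AB/A_AB = -9800/1058 = -9.262 MPa.

-9.26 MPa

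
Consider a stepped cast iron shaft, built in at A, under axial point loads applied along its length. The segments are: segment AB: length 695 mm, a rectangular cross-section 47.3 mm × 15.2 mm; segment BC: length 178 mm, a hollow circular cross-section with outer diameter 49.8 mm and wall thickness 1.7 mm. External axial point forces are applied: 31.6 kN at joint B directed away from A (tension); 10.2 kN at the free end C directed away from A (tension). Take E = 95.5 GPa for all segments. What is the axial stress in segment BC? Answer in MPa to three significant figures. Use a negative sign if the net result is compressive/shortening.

Internal axial forces (sectioning from the free end, tension +): N_BC = 10.2 kN, N_AB = 41.8 kN.
A_BC = 256.9 mm².
σ_BC = N_BC/A_BC = 10200/256.9 = 39.71 MPa.

39.7 MPa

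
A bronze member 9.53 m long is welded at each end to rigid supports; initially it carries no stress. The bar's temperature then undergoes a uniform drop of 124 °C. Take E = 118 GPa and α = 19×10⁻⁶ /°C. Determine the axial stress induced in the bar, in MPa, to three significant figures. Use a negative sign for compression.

278 MPa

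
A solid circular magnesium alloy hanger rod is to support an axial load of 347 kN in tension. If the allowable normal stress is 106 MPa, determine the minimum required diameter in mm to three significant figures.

64.6 mm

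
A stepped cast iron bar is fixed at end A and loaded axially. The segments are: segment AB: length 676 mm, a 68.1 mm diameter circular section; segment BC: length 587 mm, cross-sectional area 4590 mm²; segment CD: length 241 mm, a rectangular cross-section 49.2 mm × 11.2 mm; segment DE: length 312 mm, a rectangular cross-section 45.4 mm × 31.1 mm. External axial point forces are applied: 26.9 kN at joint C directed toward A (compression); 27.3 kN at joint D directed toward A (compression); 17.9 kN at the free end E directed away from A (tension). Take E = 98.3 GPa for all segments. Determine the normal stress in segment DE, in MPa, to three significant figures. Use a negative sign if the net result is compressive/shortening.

Internal axial forces (sectioning from the free end, tension +): N_DE = 17.9 kN, N_CD = -9.4 kN, N_BC = -36.3 kN, N_AB = -36.3 kN.
A_DE = 1412 mm².
σ_DE = N_DE/A_DE = 17900/1412 = 12.68 MPa.

12.7 MPa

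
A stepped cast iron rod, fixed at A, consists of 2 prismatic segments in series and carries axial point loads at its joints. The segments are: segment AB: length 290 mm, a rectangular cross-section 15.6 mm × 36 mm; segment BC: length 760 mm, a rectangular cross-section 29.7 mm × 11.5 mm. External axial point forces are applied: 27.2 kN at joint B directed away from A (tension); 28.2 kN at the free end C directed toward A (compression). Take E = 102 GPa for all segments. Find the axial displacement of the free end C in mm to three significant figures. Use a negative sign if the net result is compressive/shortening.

Internal axial forces (sectioning from the free end, tension +): N_BC = -28.2 kN, N_AB = -1 kN.
A_AB = 561.6 mm².
A_BC = 341.6 mm².
δ_AB = -1000·290/(561.6·102000) = -0.005063 mm
δ_BC = -28200·760/(341.6·102000) = -0.6152 mm
δ = Σδ_i = -0.6203 mm.

-0.620 mm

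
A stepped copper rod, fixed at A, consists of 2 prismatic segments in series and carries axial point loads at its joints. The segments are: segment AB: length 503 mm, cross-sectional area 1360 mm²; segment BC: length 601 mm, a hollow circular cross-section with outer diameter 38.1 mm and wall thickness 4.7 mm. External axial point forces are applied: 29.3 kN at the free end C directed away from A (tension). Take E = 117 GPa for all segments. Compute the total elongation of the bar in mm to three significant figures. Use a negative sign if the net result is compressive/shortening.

Internal axial forces (sectioning from the free end, tension +): N_BC = 29.3 kN, N_AB = 29.3 kN.
A_BC = 493.2 mm².
δ_AB = 29300·503/(1360·117000) = 0.09262 mm
δ_BC = 29300·601/(493.2·117000) = 0.3052 mm
δ = Σδ_i = 0.3978 mm.

0.398 mm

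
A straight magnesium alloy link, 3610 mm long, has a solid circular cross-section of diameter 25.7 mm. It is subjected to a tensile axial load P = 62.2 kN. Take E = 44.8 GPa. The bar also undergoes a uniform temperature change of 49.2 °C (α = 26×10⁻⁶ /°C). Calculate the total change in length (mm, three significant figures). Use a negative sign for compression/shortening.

14.3 mm

A = 518.7 mm².
δ_mech = NL/(AE) = 62200·3610/(518.7·44800) = 9.662 mm.
δ_thermal = αLΔT = 26e-6·3610·49.2 = 4.618 mm.
δ = δ_mech + δ_thermal = 14.28 mm.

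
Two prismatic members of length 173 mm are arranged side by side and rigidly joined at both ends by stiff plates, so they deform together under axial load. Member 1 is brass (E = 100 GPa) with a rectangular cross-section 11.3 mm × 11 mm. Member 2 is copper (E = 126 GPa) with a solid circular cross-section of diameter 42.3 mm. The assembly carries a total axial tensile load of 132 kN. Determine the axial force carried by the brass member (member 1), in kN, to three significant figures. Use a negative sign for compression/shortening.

A_1 = 124.3 mm².
A_2 = 1405 mm².
Equal strain + equilibrium ⇒ each member carries load in proportion to AE: A₁E₁ = 12430000 N, A₂E₂ = 177100000 N, ΣAE = 189500000 N.
F₁ = P·A₁E₁/ΣAE = 132000·12430000/189500000 = 8658 N.

8.66 kN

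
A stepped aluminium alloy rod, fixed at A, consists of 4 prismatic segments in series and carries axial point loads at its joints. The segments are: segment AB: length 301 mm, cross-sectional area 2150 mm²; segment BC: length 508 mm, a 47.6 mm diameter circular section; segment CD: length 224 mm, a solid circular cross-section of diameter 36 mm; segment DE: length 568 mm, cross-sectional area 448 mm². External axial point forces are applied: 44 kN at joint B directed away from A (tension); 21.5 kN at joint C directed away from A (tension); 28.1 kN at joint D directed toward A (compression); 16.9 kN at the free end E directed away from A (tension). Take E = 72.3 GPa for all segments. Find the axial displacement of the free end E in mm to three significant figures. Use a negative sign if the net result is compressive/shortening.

0.408 mm

Internal axial forces (sectioning from the free end, tension +): N_DE = 16.9 kN, N_CD = -11.2 kN, N_BC = 10.3 kN, N_AB = 54.3 kN.
A_BC = 1780 mm².
A_CD = 1018 mm².
δ_AB = 54300·301/(2150·72300) = 0.1051 mm
δ_BC = 10300·508/(1780·72300) = 0.04067 mm
δ_CD = -11200·224/(1018·72300) = -0.03409 mm
δ_DE = 16900·568/(448·72300) = 0.2964 mm
δ = Σδ_i = 0.4081 mm.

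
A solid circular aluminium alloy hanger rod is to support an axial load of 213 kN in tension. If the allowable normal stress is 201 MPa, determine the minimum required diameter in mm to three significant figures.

Required area A ≥ P/σ_allow = 213000/201 = 1060 mm².
For a solid circular section, d ≥ √(4A/π) = 36.73 mm.

36.7 mm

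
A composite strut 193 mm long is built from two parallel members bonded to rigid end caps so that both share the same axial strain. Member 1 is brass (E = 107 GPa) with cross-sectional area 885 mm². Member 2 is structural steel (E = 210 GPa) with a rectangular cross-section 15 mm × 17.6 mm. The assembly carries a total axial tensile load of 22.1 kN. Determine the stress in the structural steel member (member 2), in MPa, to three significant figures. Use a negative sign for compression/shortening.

30.9 MPa

A_2 = 264 mm².
Equal strain + equilibrium ⇒ each member carries load in proportion to AE: A₁E₁ = 94700000 N, A₂E₂ = 55440000 N, ΣAE = 150100000 N.
σ₂ = P·E₂/ΣAE = 22100·210000/150100000 = 30.91 MPa.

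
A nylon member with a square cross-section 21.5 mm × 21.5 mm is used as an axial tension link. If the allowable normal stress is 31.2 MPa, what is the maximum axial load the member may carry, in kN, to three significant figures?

A = 462.2 mm².
P_max = σ_allow · A = 31.2 · 462.2 = 14420 N = 14.42 kN.

14.4 kN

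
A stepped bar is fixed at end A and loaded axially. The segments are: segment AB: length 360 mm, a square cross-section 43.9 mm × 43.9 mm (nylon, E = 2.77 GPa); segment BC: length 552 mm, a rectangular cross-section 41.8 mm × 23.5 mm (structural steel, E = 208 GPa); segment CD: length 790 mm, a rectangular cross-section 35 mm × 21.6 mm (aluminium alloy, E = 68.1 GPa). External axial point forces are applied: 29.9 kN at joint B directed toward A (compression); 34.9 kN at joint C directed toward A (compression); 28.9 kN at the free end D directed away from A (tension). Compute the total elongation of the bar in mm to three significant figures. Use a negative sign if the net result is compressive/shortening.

Internal axial forces (sectioning from the free end, tension +): N_CD = 28.9 kN, N_BC = -6 kN, N_AB = -35.9 kN.
A_AB = 1927 mm².
A_BC = 982.3 mm².
A_CD = 756 mm².
δ_AB = -35900·360/(1927·2770) = -2.421 mm
δ_BC = -6000·552/(982.3·208000) = -0.01621 mm
δ_CD = 28900·790/(756·68100) = 0.4435 mm
δ = Σδ_i = -1.994 mm.

-1.99 mm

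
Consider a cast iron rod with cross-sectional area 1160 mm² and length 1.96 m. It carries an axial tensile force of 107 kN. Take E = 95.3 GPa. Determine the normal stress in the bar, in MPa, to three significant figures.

92.2 MPa

σ = N/A = 107000/1160 = 92.24 MPa.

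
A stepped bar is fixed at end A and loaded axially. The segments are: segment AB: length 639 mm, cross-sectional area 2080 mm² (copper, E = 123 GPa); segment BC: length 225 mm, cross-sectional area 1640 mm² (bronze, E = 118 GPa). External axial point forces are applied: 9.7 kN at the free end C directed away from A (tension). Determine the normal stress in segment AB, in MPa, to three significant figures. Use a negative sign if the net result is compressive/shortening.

Internal axial forces (sectioning from the free end, tension +): N_BC = 9.7 kN, N_AB = 9.7 kN.
σ_AB = N_AB/A_AB = 9700/2080 = 4.663 MPa.

4.66 MPa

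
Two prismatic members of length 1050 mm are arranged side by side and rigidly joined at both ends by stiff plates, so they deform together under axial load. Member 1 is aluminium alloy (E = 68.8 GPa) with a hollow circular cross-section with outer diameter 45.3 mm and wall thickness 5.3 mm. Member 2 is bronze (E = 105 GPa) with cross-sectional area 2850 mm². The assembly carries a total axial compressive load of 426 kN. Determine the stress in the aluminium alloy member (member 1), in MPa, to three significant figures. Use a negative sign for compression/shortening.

-84.9 MPa

A_1 = 666 mm².
Equal strain + equilibrium ⇒ each member carries load in proportion to AE: A₁E₁ = 45820000 N, A₂E₂ = 299200000 N, ΣAE = 345100000 N.
σ₁ = P·E₁/ΣAE = -426000·68800/345100000 = -84.94 MPa.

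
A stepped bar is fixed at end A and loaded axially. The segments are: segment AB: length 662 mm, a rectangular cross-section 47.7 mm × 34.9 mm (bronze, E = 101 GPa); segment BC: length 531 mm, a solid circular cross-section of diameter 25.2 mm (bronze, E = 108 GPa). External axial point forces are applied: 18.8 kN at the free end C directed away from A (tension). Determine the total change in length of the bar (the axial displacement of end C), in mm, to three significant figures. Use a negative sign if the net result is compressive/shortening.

Internal axial forces (sectioning from the free end, tension +): N_BC = 18.8 kN, N_AB = 18.8 kN.
A_AB = 1665 mm².
A_BC = 498.8 mm².
δ_AB = 18800·662/(1665·101000) = 0.07402 mm
δ_BC = 18800·531/(498.8·108000) = 0.1853 mm
δ = Σδ_i = 0.2593 mm.

0.259 mm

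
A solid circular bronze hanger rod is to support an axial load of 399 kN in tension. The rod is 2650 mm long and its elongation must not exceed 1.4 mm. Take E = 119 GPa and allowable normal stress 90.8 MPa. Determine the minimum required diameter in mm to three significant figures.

89.9 mm

Required area A ≥ P/σ_allow = 399000/90.8 = 4394 mm².
For a solid circular section, d ≥ √(4A/π) = 74.8 mm.
Elongation limit: A ≥ PL/(Eδ_allow) = 399000·2650/(119000·1.4) = 6347 mm² ⇒ d ≥ 89.89 mm.
The elongation limit governs.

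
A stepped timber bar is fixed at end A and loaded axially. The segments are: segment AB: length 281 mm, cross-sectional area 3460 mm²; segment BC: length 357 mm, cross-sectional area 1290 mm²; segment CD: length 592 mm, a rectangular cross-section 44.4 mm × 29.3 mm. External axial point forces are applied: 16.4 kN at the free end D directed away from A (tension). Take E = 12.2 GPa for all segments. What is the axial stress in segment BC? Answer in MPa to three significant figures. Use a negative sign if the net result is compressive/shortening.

Internal axial forces (sectioning from the free end, tension +): N_CD = 16.4 kN, N_BC = 16.4 kN, N_AB = 16.4 kN.
σ_BC = N_BC/A_BC = 16400/1290 = 12.71 MPa.

12.7 MPa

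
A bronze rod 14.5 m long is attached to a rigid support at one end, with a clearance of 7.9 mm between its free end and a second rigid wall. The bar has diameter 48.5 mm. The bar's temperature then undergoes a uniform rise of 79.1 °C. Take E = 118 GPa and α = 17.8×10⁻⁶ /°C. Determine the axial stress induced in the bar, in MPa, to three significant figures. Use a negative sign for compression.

Free thermal expansion αLΔT = 17.8e-6 · 14500 · 79.1 = 20.42 mm.
The walls engage after the gap closes; constrained expansion = 20.42 − 7.9 = 12.52 mm.
The walls impose strain ε = −(12.52)/14500 = -8.6315e-04; σ = Eε = 118000 · -8.6315e-04 = -101.9 MPa.

-102 MPa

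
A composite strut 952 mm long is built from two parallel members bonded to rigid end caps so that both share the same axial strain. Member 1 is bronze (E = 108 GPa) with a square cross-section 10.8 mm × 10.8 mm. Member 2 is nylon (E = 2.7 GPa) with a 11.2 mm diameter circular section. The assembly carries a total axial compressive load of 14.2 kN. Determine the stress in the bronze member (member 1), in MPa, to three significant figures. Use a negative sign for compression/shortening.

A_1 = 116.6 mm².
A_2 = 98.52 mm².
Equal strain + equilibrium ⇒ each member carries load in proportion to AE: A₁E₁ = 12600000 N, A₂E₂ = 266000 N, ΣAE = 12860000 N.
σ₁ = P·E₁/ΣAE = -14200·108000/12860000 = -119.2 MPa.

-119 MPa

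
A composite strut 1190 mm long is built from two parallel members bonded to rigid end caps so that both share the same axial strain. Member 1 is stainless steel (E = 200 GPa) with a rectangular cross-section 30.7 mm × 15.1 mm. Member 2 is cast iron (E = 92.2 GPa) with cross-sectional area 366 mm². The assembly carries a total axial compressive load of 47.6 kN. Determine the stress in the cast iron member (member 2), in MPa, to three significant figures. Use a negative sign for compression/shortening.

-34.7 MPa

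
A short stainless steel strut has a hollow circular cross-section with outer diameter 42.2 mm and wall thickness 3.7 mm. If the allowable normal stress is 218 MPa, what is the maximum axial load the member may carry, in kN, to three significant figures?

A = 447.5 mm².
P_max = σ_allow · A = 218 · 447.5 = 97560 N = 97.56 kN.

97.6 kN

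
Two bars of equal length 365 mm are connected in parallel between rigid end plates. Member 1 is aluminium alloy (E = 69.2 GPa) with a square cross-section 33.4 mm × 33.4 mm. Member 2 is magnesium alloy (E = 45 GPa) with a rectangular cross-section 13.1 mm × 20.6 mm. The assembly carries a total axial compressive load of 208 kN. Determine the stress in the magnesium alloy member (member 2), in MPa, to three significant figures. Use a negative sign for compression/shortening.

A_1 = 1116 mm².
A_2 = 269.9 mm².
Equal strain + equilibrium ⇒ each member carries load in proportion to AE: A₁E₁ = 77200000 N, A₂E₂ = 12140000 N, ΣAE = 89340000 N.
σ₂ = P·E₂/ΣAE = -208000·45000/89340000 = -104.8 MPa.

-105 MPa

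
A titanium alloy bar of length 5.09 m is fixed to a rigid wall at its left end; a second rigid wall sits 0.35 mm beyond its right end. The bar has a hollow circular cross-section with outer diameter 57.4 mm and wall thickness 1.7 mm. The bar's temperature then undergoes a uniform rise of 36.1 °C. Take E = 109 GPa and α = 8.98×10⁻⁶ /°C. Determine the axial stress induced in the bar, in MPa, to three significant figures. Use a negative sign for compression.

-27.8 MPa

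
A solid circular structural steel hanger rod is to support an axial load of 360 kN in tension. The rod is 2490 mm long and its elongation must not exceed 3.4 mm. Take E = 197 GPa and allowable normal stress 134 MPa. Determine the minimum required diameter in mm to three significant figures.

Required area A ≥ P/σ_allow = 360000/134 = 2687 mm².
For a solid circular section, d ≥ √(4A/π) = 58.49 mm.
Elongation limit: A ≥ PL/(Eδ_allow) = 360000·2490/(197000·3.4) = 1338 mm² ⇒ d ≥ 41.28 mm.
The stress limit governs.

58.5 mm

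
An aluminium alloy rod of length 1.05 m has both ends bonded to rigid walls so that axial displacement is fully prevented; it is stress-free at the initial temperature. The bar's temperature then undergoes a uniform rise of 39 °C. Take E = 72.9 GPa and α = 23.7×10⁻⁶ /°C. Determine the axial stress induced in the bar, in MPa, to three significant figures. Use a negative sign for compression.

Free thermal expansion αLΔT = 23.7e-6 · 1050 · 39 = 0.9705 mm.
The walls impose strain ε = −(0.9705)/1050 = -9.2430e-04; σ = Eε = 72900 · -9.2430e-04 = -67.38 MPa.

-67.4 MPa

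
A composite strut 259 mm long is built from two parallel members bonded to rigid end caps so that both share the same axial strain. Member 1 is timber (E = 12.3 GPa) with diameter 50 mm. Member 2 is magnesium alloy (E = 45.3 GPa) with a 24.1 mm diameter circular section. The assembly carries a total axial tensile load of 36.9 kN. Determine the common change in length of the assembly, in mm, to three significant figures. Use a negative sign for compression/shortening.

0.213 mm

A_1 = 1963 mm².
A_2 = 456.2 mm².
Equal strain + equilibrium ⇒ each member carries load in proportion to AE: A₁E₁ = 24150000 N, A₂E₂ = 20660000 N, ΣAE = 44820000 N.
δ = PL/ΣAE = 36900·259/44820000 = 0.2133 mm.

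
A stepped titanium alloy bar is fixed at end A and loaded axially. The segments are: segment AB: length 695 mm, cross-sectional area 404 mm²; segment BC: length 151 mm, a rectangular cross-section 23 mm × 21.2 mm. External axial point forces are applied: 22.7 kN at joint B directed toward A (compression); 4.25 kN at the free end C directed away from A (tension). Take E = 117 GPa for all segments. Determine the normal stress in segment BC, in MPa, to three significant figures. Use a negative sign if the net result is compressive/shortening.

Internal axial forces (sectioning from the free end, tension +): N_BC = 4.25 kN, N_AB = -18.45 kN.
A_BC = 487.6 mm².
σ_BC = N_BC/A_BC = 4250/487.6 = 8.716 MPa.

8.72 MPa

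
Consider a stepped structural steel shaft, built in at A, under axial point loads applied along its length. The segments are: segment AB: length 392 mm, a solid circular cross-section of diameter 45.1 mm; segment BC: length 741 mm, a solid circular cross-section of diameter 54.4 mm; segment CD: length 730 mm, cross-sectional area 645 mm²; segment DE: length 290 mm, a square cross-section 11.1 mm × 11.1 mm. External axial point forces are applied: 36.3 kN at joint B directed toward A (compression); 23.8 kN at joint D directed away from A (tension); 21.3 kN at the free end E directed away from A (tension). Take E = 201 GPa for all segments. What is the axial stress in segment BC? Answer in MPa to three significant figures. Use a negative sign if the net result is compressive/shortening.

Internal axial forces (sectioning from the free end, tension +): N_DE = 21.3 kN, N_CD = 45.1 kN, N_BC = 45.1 kN, N_AB = 8.8 kN.
A_BC = 2324 mm².
σ_BC = N_BC/A_BC = 45100/2324 = 19.4 MPa.

19.4 MPa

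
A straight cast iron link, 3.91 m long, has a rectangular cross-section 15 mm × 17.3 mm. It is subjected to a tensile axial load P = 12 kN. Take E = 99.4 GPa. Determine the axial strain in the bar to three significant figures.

A = 259.5 mm².
σ = N/A = 46.24 MPa; ε = σ/E = 46.24/99400 = 4.652e-04.

4.65e-04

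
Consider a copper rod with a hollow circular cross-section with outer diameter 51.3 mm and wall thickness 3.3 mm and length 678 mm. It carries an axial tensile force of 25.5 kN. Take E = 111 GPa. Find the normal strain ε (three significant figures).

A = 497.6 mm².
σ = N/A = 51.24 MPa; ε = σ/E = 51.24/111000 = 4.616e-04.

4.62e-04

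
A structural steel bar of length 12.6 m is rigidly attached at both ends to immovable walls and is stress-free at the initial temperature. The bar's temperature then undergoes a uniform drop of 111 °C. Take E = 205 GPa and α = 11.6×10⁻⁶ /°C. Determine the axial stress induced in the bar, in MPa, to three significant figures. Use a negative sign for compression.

Free thermal expansion αLΔT = 11.6e-6 · 12600 · -111 = -16.22 mm.
The walls impose strain ε = −(-16.22)/12600 = 1.2876e-03; σ = Eε = 205000 · 1.2876e-03 = 264 MPa.

264 MPa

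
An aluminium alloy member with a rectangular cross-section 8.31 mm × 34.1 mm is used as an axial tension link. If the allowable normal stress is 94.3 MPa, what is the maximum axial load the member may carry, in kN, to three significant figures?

A = 283.4 mm².
P_max = σ_allow · A = 94.3 · 283.4 = 26720 N = 26.72 kN.

26.7 kN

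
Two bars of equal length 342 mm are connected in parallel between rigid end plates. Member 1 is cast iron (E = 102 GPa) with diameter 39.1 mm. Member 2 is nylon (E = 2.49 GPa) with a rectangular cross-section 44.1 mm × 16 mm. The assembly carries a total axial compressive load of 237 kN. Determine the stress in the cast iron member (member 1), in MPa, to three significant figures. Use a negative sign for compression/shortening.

-195 MPa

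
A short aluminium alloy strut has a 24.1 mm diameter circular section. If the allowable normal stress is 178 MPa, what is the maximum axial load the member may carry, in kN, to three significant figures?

81.2 kN

A = 456.2 mm².
P_max = σ_allow · A = 178 · 456.2 = 81200 N = 81.2 kN.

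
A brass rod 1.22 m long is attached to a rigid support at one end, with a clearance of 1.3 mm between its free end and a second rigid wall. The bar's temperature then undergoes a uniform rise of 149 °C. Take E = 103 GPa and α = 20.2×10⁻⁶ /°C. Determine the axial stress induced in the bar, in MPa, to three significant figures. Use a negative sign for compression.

-200 MPa

Free thermal expansion αLΔT = 20.2e-6 · 1220 · 149 = 3.672 mm.
The walls engage after the gap closes; constrained expansion = 3.672 − 1.3 = 2.372 mm.
The walls impose strain ε = −(2.372)/1220 = -1.9442e-03; σ = Eε = 103000 · -1.9442e-03 = -200.3 MPa.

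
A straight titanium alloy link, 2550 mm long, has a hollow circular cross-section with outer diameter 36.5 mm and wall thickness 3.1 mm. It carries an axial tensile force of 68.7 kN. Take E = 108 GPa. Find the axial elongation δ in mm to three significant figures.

4.99 mm

A = 325.3 mm².
δ_mech = NL/(AE) = 68700·2550/(325.3·108000) = 4.987 mm.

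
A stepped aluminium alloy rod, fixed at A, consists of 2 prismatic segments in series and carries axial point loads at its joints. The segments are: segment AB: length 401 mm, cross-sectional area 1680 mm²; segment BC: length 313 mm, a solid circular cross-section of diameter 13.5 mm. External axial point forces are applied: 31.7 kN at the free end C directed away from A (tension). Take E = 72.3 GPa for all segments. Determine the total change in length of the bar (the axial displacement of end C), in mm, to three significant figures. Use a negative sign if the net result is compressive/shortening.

Internal axial forces (sectioning from the free end, tension +): N_BC = 31.7 kN, N_AB = 31.7 kN.
A_BC = 143.1 mm².
δ_AB = 31700·401/(1680·72300) = 0.1047 mm
δ_BC = 31700·313/(143.1·72300) = 0.9588 mm
δ = Σδ_i = 1.063 mm.

1.06 mm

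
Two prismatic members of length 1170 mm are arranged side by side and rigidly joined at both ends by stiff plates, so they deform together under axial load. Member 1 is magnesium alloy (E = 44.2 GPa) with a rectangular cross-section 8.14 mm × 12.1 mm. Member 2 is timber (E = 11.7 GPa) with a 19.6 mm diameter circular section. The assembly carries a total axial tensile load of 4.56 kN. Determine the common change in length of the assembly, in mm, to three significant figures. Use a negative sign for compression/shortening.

0.677 mm

A_1 = 98.49 mm².
A_2 = 301.7 mm².
Equal strain + equilibrium ⇒ each member carries load in proportion to AE: A₁E₁ = 4353000 N, A₂E₂ = 3530000 N, ΣAE = 7884000 N.
δ = PL/ΣAE = 4560·1170/7884000 = 0.6768 mm.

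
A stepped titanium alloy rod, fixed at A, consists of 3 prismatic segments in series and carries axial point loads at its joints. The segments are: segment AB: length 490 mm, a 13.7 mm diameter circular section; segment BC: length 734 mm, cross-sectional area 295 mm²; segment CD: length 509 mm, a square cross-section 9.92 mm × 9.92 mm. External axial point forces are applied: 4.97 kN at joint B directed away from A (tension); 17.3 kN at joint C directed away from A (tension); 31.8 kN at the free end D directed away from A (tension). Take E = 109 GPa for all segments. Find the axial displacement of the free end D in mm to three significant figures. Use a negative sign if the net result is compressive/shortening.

4.28 mm

Internal axial forces (sectioning from the free end, tension +): N_CD = 31.8 kN, N_BC = 49.1 kN, N_AB = 54.07 kN.
A_AB = 147.4 mm².
A_CD = 98.41 mm².
δ_AB = 54070·490/(147.4·109000) = 1.649 mm
δ_BC = 49100·734/(295·109000) = 1.121 mm
δ_CD = 31800·509/(98.41·109000) = 1.509 mm
δ = Σδ_i = 4.279 mm.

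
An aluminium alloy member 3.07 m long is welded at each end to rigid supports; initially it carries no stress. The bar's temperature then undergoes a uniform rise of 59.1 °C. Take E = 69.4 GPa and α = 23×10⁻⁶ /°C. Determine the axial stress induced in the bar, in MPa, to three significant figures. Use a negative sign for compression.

-94.3 MPa

Free thermal expansion αLΔT = 23e-6 · 3070 · 59.1 = 4.173 mm.
The walls impose strain ε = −(4.173)/3070 = -1.3593e-03; σ = Eε = 69400 · -1.3593e-03 = -94.34 MPa.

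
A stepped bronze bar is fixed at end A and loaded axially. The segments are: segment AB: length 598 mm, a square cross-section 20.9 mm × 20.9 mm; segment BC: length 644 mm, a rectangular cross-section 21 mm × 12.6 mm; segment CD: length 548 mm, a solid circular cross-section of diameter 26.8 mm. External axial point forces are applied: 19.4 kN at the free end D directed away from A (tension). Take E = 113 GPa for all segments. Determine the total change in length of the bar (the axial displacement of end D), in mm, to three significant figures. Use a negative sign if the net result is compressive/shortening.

0.820 mm

Internal axial forces (sectioning from the free end, tension +): N_CD = 19.4 kN, N_BC = 19.4 kN, N_AB = 19.4 kN.
A_AB = 436.8 mm².
A_BC = 264.6 mm².
A_CD = 564.1 mm².
δ_AB = 19400·598/(436.8·113000) = 0.235 mm
δ_BC = 19400·644/(264.6·113000) = 0.4178 mm
δ_CD = 19400·548/(564.1·113000) = 0.1668 mm
δ = Σδ_i = 0.8197 mm.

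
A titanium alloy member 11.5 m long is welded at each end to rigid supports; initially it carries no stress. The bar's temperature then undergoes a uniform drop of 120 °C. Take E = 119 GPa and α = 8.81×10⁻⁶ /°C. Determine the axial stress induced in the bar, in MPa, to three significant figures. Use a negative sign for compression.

126 MPa

Free thermal expansion αLΔT = 8.81e-6 · 11500 · -120 = -12.16 mm.
The walls impose strain ε = −(-12.16)/11500 = 1.0572e-03; σ = Eε = 119000 · 1.0572e-03 = 125.8 MPa.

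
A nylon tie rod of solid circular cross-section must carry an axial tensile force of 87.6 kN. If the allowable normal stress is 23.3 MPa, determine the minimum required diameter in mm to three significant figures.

Required area A ≥ P/σ_allow = 87600/23.3 = 3760 mm².
For a solid circular section, d ≥ √(4A/π) = 69.19 mm.

69.2 mm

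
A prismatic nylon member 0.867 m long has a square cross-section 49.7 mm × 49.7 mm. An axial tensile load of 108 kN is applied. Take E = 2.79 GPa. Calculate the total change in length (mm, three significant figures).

13.6 mm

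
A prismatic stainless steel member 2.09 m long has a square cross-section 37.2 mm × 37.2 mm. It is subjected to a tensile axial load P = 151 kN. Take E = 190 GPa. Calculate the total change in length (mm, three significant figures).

A = 1384 mm².
δ_mech = NL/(AE) = 151000·2090/(1384·190000) = 1.2 mm.

1.20 mm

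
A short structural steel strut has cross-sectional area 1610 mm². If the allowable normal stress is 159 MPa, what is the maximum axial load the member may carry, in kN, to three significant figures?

256 kN

P_max = σ_allow · A = 159 · 1610 = 256000 N = 256 kN.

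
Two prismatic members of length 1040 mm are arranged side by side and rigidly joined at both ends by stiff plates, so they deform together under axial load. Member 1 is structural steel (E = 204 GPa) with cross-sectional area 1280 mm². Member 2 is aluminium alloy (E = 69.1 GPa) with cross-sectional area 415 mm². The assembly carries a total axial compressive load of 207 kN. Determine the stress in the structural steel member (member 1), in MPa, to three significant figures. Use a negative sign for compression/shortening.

Equal strain + equilibrium ⇒ each member carries load in proportion to AE: A₁E₁ = 261100000 N, A₂E₂ = 28680000 N, ΣAE = 289800000 N.
σ₁ = P·E₁/ΣAE = -207000·204000/289800000 = -145.7 MPa.

-146 MPa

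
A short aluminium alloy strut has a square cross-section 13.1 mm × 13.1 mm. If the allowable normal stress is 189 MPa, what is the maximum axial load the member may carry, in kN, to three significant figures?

A = 171.6 mm².
P_max = σ_allow · A = 189 · 171.6 = 32430 N = 32.43 kN.

32.4 kN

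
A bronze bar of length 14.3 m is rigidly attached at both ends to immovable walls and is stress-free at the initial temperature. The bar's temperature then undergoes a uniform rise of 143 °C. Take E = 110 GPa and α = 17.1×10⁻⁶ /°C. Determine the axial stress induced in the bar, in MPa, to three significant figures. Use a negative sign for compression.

-269 MPa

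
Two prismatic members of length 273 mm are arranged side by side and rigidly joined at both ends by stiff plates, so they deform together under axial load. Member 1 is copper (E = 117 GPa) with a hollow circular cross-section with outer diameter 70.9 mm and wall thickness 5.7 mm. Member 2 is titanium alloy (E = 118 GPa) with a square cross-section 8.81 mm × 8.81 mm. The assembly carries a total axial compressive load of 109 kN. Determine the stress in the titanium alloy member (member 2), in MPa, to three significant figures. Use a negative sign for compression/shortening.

A_1 = 1168 mm².
A_2 = 77.62 mm².
Equal strain + equilibrium ⇒ each member carries load in proportion to AE: A₁E₁ = 136600000 N, A₂E₂ = 9159000 N, ΣAE = 145800000 N.
σ₂ = P·E₂/ΣAE = -109000·118000/145800000 = -88.24 MPa.

-88.2 MPa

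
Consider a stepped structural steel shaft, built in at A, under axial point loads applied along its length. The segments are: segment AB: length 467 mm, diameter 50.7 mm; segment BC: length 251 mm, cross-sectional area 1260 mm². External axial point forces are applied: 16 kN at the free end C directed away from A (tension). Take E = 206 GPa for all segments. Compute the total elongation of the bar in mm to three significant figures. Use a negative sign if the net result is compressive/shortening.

0.0334 mm

Internal axial forces (sectioning from the free end, tension +): N_BC = 16 kN, N_AB = 16 kN.
A_AB = 2019 mm².
δ_AB = 16000·467/(2019·206000) = 0.01797 mm
δ_BC = 16000·251/(1260·206000) = 0.01547 mm
δ = Σδ_i = 0.03344 mm.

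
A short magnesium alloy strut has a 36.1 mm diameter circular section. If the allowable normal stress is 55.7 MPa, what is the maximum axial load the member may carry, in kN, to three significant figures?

A = 1024 mm².
P_max = σ_allow · A = 55.7 · 1024 = 57010 N = 57.01 kN.

57.0 kN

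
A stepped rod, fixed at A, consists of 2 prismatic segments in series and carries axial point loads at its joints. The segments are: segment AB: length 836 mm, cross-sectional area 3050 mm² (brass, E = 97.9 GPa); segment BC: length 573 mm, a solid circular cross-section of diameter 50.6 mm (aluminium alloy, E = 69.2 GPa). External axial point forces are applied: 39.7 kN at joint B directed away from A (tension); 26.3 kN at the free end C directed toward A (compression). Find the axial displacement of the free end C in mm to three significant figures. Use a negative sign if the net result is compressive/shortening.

Internal axial forces (sectioning from the free end, tension +): N_BC = -26.3 kN, N_AB = 13.4 kN.
A_BC = 2011 mm².
δ_AB = 13400·836/(3050·97900) = 0.03752 mm
δ_BC = -26300·573/(2011·69200) = -0.1083 mm
δ = Σδ_i = -0.07078 mm.

-0.0708 mm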